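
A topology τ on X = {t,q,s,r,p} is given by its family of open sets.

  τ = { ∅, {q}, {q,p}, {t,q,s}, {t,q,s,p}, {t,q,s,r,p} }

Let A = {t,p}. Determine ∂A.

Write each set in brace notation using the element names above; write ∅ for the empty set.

{t,s,r,p}

interior: largest open inside A is ∅ (from ∅)
cl via duality: int({q,s,r}) = {q}, so X∖{q} = {t,s,r,p}
cl∖int = {t,s,r,p}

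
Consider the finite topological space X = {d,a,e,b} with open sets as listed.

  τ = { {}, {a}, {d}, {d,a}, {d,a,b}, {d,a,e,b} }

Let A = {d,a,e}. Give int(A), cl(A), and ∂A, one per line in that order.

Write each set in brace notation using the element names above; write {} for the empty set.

interior: largest open inside A is {d,a} (from {}, {d}, {a}, {d,a})
cl via duality: int({b}) = {}, so X∖{} = {d,a,e,b}
cl∖int = {e,b}

int(A) = {d,a}
cl(A)  = {d,a,e,b}
∂A     = {e,b}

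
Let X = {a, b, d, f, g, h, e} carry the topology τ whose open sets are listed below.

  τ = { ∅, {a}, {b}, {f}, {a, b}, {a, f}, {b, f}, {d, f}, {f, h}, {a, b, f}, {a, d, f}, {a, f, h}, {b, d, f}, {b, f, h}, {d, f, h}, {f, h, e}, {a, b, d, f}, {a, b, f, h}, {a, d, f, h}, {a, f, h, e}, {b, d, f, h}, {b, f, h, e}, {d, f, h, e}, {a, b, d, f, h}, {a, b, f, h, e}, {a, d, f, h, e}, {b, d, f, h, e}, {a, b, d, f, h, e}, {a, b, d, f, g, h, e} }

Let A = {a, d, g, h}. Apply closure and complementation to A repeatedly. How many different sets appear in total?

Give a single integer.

8

X∖A={b, f, e}, int(X∖A)={b, f}, hence cl(A)={a, d, g, h, e}
Orbit (k=closure, c=complement):
  1. A     = {a, d, g, h}
  2. kA    = {a, d, g, h, e}
  3. cA    = {b, f, e}
  4. ckA   = {b, f}
  5. kcA   = {b, d, f, g, h, e}
  6. ckcA  = {a}
  7. kckcA = {a, g}
  8. ckckcA = {b, d, f, h, e}
(closed under both — stop)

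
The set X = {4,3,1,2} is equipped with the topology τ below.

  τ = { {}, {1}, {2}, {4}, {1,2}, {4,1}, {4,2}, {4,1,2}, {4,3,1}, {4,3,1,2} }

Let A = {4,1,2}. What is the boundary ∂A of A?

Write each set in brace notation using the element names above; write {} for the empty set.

{3}

opens ⊆ A: {}, {4}, {2}, {1}, {1,2}, {4,2}, {4,1}, {4,1,2}; union → int = {4,1,2}
complement {3}; its interior {}; cl(A) = X∖{} = {4,3,1,2}
boundary = {4,3,1,2} ∖ {4,1,2} = {3}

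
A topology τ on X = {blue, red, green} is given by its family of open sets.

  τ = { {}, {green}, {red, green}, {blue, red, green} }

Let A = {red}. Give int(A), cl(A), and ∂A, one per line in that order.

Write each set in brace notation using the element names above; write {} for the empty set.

open subsets of A: {}; so int(A) = {}
closure: X∖int(X∖A) = X∖{green} = {blue, red}
∂A = {blue, red} minus {} = {blue, red}

int(A) = {}
cl(A)  = {blue, red}
∂A     = {blue, red}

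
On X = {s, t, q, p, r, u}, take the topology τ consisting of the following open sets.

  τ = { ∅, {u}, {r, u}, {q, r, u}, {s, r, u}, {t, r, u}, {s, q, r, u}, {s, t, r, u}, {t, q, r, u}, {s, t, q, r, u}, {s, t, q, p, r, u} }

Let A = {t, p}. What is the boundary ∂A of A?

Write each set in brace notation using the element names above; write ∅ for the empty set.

open subsets of A: ∅; so int(A) = ∅
closure: X∖int(X∖A) = X∖{s, q, r, u} = {t, p}
∂A = {t, p} minus ∅ = {t, p}

{t, p}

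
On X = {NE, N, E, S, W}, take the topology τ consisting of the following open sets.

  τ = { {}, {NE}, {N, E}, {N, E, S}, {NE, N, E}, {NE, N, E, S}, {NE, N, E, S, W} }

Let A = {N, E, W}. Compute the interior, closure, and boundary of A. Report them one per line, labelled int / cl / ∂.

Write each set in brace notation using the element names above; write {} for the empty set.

U open, U⊆A: {}, {N, E}. int(A) = ⋃ = {N, E}
X∖A={NE, S}, int(X∖A)={NE}, hence cl(A)={N, E, S, W}
∂A: remove int from cl → {S, W}

int(A) = {N, E}
cl(A)  = {N, E, S, W}
∂A     = {S, W}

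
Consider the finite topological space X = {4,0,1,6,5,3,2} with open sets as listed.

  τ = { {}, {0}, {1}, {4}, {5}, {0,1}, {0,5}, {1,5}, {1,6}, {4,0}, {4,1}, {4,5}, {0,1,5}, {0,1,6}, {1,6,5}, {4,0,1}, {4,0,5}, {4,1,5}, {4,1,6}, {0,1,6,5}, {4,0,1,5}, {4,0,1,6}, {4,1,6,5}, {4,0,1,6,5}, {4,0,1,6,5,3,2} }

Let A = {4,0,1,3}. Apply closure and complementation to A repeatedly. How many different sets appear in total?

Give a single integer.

8

cl via duality: int({6,5,2}) = {5}, so X∖{5} = {4,0,1,6,3,2}
Write k for closure, c for complement:
  1. A     = {4,0,1,3}
  2. kA    = {4,0,1,6,3,2}
  3. cA    = {6,5,2}
  4. ckA   = {5}
  5. kcA   = {6,5,3,2}
  6. kckA  = {5,3,2}
  7. ckcA  = {4,0,1}
  8. ckckA = {4,0,1,6}
applying k or c yields no new set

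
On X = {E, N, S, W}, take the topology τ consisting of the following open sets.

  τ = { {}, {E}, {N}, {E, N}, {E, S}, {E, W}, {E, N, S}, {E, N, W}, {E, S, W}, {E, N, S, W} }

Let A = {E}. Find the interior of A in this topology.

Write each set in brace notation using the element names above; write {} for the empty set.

open subsets of A: {}, {E}; so int(A) = {E}

{E}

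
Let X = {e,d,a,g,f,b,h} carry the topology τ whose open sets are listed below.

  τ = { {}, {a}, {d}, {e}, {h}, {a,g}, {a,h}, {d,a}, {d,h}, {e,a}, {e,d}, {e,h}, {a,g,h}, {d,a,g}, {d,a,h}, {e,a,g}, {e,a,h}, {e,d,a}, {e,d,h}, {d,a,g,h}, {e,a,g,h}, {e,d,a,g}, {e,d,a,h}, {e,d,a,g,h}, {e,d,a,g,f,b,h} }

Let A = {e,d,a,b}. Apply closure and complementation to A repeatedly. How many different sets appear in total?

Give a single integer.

closure: X∖int(X∖A) = X∖{h} = {e,d,a,g,f,b}
Let k=closure and c=complement:
  1. A     = {e,d,a,b}
  2. kA    = {e,d,a,g,f,b}
  3. cA    = {g,f,h}
  4. ckA   = {h}
  5. kcA   = {g,f,b,h}
  6. kckA  = {f,b,h}
  7. ckcA  = {e,d,a}
  8. ckckA = {e,d,a,g}
— saturated at 8

8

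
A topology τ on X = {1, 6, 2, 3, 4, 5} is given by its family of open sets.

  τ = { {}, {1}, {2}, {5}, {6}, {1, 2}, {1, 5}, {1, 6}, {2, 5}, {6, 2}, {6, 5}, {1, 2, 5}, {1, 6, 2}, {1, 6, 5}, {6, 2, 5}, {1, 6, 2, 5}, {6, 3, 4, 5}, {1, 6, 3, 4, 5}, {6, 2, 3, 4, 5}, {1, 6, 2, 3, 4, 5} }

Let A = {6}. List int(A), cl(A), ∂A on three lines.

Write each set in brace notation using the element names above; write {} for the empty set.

int(A) = {6}
cl(A)  = {6, 3, 4}
∂A     = {3, 4}

U open, U⊆A: {}, {6}. int(A) = ⋃ = {6}
X∖A={1, 2, 3, 4, 5}, int(X∖A)={1, 2, 5}, hence cl(A)={6, 3, 4}
∂A: remove int from cl → {3, 4}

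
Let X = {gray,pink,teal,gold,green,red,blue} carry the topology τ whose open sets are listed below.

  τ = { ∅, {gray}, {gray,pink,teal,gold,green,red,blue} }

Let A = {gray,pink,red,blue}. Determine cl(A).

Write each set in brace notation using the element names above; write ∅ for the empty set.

closure: X∖int(X∖A) = X∖∅ = {gray,pink,teal,gold,green,red,blue}

{gray,pink,teal,gold,green,red,blue}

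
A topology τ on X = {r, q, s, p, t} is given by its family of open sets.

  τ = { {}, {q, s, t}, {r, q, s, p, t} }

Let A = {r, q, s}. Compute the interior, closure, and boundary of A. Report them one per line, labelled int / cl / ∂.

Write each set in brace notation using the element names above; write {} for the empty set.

int(A) = {}
cl(A)  = {r, q, s, p, t}
∂A     = {r, q, s, p, t}

opens ⊆ A: {}; union → int = {}
complement {p, t}; its interior {}; cl(A) = X∖{} = {r, q, s, p, t}
boundary = {r, q, s, p, t} ∖ {} = {r, q, s, p, t}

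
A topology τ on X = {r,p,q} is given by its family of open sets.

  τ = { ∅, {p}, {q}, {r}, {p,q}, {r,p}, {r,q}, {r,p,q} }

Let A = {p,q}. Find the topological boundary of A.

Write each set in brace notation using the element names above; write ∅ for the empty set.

∅

U open, U⊆A: ∅, {q}, {p}, {p,q}. int(A) = ⋃ = {p,q}
X∖A={r}, int(X∖A)={r}, hence cl(A)={p,q}
∂A: remove int from cl → ∅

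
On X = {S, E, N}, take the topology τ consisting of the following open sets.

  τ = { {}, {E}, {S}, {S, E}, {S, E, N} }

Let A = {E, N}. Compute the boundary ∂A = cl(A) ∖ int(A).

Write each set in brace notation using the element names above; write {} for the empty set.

{N}

opens ⊆ A: {}, {E}; union → int = {E}
complement {S}; its interior {S}; cl(A) = X∖{S} = {E, N}
boundary = {E, N} ∖ {E} = {N}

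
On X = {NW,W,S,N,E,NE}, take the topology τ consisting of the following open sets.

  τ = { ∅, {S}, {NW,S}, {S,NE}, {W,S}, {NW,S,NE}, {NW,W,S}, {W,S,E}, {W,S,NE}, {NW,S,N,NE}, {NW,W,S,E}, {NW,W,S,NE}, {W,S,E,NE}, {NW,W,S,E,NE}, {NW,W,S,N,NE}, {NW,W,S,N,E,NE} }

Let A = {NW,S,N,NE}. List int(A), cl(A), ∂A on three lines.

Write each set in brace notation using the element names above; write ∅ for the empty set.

int(A) = {NW,S,N,NE}
cl(A)  = {NW,W,S,N,E,NE}
∂A     = {W,E}

interior: largest open inside A is {NW,S,N,NE} (from ∅, {S}, {NW,S}, {S,NE}, {NW,S,NE}, {NW,S,N,NE})
cl via duality: int({W,E}) = ∅, so X∖∅ = {NW,W,S,N,E,NE}
cl∖int = {W,E}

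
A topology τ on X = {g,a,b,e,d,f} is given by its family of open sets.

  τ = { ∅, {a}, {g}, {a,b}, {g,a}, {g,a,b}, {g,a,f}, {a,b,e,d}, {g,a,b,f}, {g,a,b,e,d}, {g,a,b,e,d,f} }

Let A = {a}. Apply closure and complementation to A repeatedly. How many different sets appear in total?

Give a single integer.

closure: X∖int(X∖A) = X∖{g} = {a,b,e,d,f}
Let k=closure and c=complement:
  1. A     = {a}
  2. kA    = {a,b,e,d,f}
  3. cA    = {g,b,e,d,f}
  4. ckA   = {g}
  5. kckA  = {g,f}
  6. ckckA = {a,b,e,d}
— saturated at 6

6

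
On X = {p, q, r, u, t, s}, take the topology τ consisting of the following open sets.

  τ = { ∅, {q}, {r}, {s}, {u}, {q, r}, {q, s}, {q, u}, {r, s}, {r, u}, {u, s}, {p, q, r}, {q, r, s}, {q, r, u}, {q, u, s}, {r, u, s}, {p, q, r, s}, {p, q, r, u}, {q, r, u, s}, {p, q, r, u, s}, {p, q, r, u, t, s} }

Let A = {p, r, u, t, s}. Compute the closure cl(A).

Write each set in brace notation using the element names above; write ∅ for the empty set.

{p, r, u, t, s}

X∖A={q}, int(X∖A)={q}, hence cl(A)={p, r, u, t, s}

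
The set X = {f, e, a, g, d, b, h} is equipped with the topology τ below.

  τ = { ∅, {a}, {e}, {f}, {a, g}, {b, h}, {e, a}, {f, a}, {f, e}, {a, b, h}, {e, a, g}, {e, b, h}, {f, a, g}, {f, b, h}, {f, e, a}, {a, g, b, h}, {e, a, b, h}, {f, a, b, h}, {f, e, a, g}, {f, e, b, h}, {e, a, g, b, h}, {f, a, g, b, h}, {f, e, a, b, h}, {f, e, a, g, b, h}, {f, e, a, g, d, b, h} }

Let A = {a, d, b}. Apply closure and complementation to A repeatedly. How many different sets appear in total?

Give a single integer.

closure: X∖int(X∖A) = X∖{f, e} = {a, g, d, b, h}
Let k=closure and c=complement:
  1. A     = {a, d, b}
  2. kA    = {a, g, d, b, h}
  3. cA    = {f, e, g, h}
  4. ckA   = {f, e}
  5. kcA   = {f, e, g, d, b, h}
  6. kckA  = {f, e, d}
  7. ckcA  = {a}
  8. ckckA = {a, g, b, h}
  9. kckcA = {a, g, d}
  10. ckckcA = {f, e, b, h}
  11. kckckcA = {f, e, d, b, h}
  12. ckckckcA = {a, g}
— saturated at 12

12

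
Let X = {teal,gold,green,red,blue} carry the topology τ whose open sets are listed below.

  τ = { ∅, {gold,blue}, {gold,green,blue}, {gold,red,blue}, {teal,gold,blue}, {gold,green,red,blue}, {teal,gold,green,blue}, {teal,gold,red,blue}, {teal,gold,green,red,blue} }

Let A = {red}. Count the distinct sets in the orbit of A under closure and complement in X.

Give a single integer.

cl via duality: int({teal,gold,green,blue}) = {teal,gold,green,blue}, so X∖{teal,gold,green,blue} = {red}
Write k for closure, c for complement:
  1. A     = {red}
  2. cA    = {teal,gold,green,blue}
  3. kcA   = {teal,gold,green,red,blue}
  4. ckcA  = ∅
applying k or c yields no new set

4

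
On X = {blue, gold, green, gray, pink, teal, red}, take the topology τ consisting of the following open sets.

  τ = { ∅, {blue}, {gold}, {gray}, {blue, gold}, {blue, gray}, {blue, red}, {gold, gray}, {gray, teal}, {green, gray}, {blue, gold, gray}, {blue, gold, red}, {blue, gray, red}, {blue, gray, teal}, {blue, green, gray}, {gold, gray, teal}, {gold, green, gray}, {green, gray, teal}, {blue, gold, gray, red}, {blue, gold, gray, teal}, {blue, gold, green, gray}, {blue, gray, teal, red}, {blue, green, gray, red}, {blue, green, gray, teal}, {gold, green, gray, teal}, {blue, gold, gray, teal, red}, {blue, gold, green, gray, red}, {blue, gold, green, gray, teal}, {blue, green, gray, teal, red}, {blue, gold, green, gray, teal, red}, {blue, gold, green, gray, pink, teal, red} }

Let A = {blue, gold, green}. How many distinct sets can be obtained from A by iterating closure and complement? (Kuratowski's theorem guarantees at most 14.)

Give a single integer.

cl via duality: int({gray, pink, teal, red}) = {gray, teal}, so X∖{gray, teal} = {blue, gold, green, pink, red}
Write k for closure, c for complement:
  1. A     = {blue, gold, green}
  2. kA    = {blue, gold, green, pink, red}
  3. cA    = {gray, pink, teal, red}
  4. ckA   = {gray, teal}
  5. kcA   = {green, gray, pink, teal, red}
  6. kckA  = {green, gray, pink, teal}
  7. ckcA  = {blue, gold}
  8. ckckA = {blue, gold, red}
  9. kckcA = {blue, gold, pink, red}
  10. ckckcA = {green, gray, teal}
applying k or c yields no new set

10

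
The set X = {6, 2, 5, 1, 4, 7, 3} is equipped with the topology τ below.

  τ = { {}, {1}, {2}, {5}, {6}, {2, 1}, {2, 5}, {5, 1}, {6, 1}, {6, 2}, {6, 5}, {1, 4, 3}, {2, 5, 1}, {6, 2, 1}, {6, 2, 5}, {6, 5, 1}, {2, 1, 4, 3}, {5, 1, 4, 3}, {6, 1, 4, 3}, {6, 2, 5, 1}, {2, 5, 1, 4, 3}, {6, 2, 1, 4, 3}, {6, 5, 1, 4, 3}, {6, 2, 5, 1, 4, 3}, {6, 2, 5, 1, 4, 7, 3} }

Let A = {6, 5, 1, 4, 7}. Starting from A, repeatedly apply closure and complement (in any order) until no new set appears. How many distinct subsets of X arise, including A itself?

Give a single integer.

8

complement {2, 3}; its interior {2}; cl(A) = X∖{2} = {6, 5, 1, 4, 7, 3}
With k = closure, c = complement:
  1. A     = {6, 5, 1, 4, 7}
  2. kA    = {6, 5, 1, 4, 7, 3}
  3. cA    = {2, 3}
  4. ckA   = {2}
  5. kcA   = {2, 4, 7, 3}
  6. kckA  = {2, 7}
  7. ckcA  = {6, 5, 1}
  8. ckckA = {6, 5, 1, 4, 3}
k, c of each give nothing new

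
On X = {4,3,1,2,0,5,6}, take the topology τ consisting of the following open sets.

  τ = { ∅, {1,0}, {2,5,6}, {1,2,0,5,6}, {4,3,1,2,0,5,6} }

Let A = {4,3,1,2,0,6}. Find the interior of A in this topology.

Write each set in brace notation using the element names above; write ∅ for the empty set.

U open, U⊆A: ∅, {1,0}. int(A) = ⋃ = {1,0}

{1,0}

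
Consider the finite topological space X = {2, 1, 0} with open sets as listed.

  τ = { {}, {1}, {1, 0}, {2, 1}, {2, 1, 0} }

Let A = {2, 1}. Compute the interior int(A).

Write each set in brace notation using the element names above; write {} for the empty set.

interior: largest open inside A is {2, 1} (from {}, {1}, {2, 1})

{2, 1}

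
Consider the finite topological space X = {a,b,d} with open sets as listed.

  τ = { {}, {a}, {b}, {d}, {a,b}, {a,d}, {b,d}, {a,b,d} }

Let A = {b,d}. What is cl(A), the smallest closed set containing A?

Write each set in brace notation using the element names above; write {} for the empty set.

complement {a}; its interior {a}; cl(A) = X∖{a} = {b,d}

{b,d}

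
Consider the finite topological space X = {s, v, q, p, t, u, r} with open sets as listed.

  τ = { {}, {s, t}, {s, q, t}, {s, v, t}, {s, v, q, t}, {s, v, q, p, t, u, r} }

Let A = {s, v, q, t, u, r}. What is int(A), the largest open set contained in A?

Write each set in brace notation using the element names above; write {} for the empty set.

opens ⊆ A: {}, {s, t}, {s, q, t}, {s, v, t}, {s, v, q, t}; union → int = {s, v, q, t}

{s, v, q, t}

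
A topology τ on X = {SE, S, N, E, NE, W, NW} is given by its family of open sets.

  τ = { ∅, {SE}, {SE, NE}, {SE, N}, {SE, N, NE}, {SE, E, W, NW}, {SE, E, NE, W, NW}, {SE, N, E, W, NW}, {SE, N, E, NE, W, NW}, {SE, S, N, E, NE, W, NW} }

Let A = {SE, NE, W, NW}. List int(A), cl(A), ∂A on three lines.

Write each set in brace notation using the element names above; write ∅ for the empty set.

int(A) = {SE, NE}
cl(A)  = {SE, S, N, E, NE, W, NW}
∂A     = {S, N, E, W, NW}

interior: largest open inside A is {SE, NE} (from ∅, {SE}, {SE, NE})
cl via duality: int({S, N, E}) = ∅, so X∖∅ = {SE, S, N, E, NE, W, NW}
cl∖int = {S, N, E, W, NW}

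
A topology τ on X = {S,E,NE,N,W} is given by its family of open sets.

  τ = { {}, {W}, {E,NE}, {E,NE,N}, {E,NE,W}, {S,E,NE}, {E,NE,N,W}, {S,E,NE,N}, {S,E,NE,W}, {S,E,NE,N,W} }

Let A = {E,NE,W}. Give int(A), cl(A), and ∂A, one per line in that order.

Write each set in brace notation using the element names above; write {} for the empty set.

int(A) = {E,NE,W}
cl(A)  = {S,E,NE,N,W}
∂A     = {S,N}

opens ⊆ A: {}, {W}, {E,NE}, {E,NE,W}; union → int = {E,NE,W}
complement {S,N}; its interior {}; cl(A) = X∖{} = {S,E,NE,N,W}
boundary = {S,E,NE,N,W} ∖ {E,NE,W} = {S,N}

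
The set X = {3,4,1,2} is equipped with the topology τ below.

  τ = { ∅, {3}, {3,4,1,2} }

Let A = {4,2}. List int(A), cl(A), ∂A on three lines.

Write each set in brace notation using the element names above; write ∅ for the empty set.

int(A) = ∅
cl(A)  = {4,1,2}
∂A     = {4,1,2}

U open, U⊆A: ∅. int(A) = ⋃ = ∅
X∖A={3,1}, int(X∖A)={3}, hence cl(A)={4,1,2}
∂A: remove int from cl → {4,1,2}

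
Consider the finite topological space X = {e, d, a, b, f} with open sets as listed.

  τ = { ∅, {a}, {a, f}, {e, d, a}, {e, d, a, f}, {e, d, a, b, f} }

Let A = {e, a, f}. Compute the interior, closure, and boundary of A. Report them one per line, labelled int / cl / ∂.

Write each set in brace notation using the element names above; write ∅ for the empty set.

open subsets of A: ∅, {a}, {a, f}; so int(A) = {a, f}
closure: X∖int(X∖A) = X∖∅ = {e, d, a, b, f}
∂A = {e, d, a, b, f} minus {a, f} = {e, d, b}

int(A) = {a, f}
cl(A)  = {e, d, a, b, f}
∂A     = {e, d, b}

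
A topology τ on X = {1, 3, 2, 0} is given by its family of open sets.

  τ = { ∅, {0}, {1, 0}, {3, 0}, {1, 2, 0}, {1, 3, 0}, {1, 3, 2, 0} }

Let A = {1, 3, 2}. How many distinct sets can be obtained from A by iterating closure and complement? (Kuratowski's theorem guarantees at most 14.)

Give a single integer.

cl via duality: int({0}) = {0}, so X∖{0} = {1, 3, 2}
Write k for closure, c for complement:
  1. A     = {1, 3, 2}
  2. cA    = {0}
  3. kcA   = {1, 3, 2, 0}
  4. ckcA  = ∅
applying k or c yields no new set

4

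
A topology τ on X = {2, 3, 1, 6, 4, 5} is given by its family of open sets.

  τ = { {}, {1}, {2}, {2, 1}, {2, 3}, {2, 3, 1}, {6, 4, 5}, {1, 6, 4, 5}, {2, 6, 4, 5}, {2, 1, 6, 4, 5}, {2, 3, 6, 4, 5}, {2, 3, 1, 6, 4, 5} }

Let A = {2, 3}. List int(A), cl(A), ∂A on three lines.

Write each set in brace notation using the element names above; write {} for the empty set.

opens ⊆ A: {}, {2}, {2, 3}; union → int = {2, 3}
complement {1, 6, 4, 5}; its interior {1, 6, 4, 5}; cl(A) = X∖{1, 6, 4, 5} = {2, 3}
boundary = {2, 3} ∖ {2, 3} = {}

int(A) = {2, 3}
cl(A)  = {2, 3}
∂A     = {}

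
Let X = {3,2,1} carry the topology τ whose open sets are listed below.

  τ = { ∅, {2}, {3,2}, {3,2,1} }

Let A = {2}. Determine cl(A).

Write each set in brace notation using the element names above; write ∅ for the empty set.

cl via duality: int({3,1}) = ∅, so X∖∅ = {3,2,1}

{3,2,1}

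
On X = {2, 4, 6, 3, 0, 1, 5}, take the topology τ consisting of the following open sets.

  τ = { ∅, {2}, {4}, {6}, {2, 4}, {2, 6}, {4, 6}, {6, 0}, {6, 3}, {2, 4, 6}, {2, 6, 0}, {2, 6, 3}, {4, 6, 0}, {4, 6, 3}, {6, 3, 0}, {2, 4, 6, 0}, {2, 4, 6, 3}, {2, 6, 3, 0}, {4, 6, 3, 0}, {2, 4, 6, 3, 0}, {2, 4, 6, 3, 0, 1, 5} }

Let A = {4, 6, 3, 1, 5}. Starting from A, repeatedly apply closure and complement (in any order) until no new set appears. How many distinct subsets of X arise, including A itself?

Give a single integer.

cl via duality: int({2, 0}) = {2}, so X∖{2} = {4, 6, 3, 0, 1, 5}
Write k for closure, c for complement:
  1. A     = {4, 6, 3, 1, 5}
  2. kA    = {4, 6, 3, 0, 1, 5}
  3. cA    = {2, 0}
  4. ckA   = {2}
  5. kcA   = {2, 0, 1, 5}
  6. kckA  = {2, 1, 5}
  7. ckcA  = {4, 6, 3}
  8. ckckA = {4, 6, 3, 0}
applying k or c yields no new set

8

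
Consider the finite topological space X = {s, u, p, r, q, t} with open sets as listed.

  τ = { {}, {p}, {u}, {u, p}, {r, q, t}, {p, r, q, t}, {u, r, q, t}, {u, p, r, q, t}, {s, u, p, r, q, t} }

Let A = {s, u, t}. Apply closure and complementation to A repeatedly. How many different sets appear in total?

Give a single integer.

X∖A={p, r, q}, int(X∖A)={p}, hence cl(A)={s, u, r, q, t}
Orbit (k=closure, c=complement):
  1. A     = {s, u, t}
  2. kA    = {s, u, r, q, t}
  3. cA    = {p, r, q}
  4. ckA   = {p}
  5. kcA   = {s, p, r, q, t}
  6. kckA  = {s, p}
  7. ckcA  = {u}
  8. ckckA = {u, r, q, t}
  9. kckcA = {s, u}
  10. ckckcA = {p, r, q, t}
(closed under both — stop)

10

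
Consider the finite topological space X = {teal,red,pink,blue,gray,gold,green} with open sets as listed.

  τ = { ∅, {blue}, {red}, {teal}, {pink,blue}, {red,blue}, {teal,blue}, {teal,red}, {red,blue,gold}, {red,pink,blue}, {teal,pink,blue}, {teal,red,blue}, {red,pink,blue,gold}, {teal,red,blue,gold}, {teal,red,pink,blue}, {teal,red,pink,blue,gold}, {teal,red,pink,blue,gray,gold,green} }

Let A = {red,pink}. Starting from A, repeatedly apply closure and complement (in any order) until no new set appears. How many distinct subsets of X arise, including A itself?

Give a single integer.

X∖A={teal,blue,gray,gold,green}, int(X∖A)={teal,blue}, hence cl(A)={red,pink,gray,gold,green}
Orbit (k=closure, c=complement):
  1. A     = {red,pink}
  2. kA    = {red,pink,gray,gold,green}
  3. cA    = {teal,blue,gray,gold,green}
  4. ckA   = {teal,blue}
  5. kcA   = {teal,pink,blue,gray,gold,green}
  6. ckcA  = {red}
  7. kckcA = {red,gray,gold,green}
  8. ckckcA = {teal,pink,blue}
(closed under both — stop)

8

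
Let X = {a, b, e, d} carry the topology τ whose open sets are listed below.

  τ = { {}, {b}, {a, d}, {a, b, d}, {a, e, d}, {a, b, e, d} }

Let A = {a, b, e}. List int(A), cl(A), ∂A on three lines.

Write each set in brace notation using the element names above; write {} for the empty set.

opens ⊆ A: {}, {b}; union → int = {b}
complement {d}; its interior {}; cl(A) = X∖{} = {a, b, e, d}
boundary = {a, b, e, d} ∖ {b} = {a, e, d}

int(A) = {b}
cl(A)  = {a, b, e, d}
∂A     = {a, e, d}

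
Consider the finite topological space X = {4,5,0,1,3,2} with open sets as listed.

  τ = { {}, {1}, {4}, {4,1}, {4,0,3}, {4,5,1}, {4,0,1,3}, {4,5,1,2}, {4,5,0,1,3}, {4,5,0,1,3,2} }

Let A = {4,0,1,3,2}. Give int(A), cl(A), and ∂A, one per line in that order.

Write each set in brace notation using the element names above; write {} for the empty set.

int(A) = {4,0,1,3}
cl(A)  = {4,5,0,1,3,2}
∂A     = {5,2}

interior: largest open inside A is {4,0,1,3} (from {}, {4}, {1}, {4,1}, {4,0,3}, {4,0,1,3})
cl via duality: int({5}) = {}, so X∖{} = {4,5,0,1,3,2}
cl∖int = {5,2}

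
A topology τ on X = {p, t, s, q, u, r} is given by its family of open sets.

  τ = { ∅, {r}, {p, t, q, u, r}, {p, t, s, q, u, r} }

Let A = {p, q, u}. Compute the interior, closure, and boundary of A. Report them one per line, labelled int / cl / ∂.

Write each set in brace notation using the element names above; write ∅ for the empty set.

int(A) = ∅
cl(A)  = {p, t, s, q, u}
∂A     = {p, t, s, q, u}

U open, U⊆A: ∅. int(A) = ⋃ = ∅
X∖A={t, s, r}, int(X∖A)={r}, hence cl(A)={p, t, s, q, u}
∂A: remove int from cl → {p, t, s, q, u}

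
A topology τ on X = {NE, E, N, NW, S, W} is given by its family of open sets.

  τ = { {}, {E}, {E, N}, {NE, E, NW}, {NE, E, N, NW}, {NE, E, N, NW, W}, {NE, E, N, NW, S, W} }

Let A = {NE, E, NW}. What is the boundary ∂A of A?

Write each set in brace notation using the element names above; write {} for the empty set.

{N, S, W}

open subsets of A: {}, {E}, {NE, E, NW}; so int(A) = {NE, E, NW}
closure: X∖int(X∖A) = X∖{} = {NE, E, N, NW, S, W}
∂A = {NE, E, N, NW, S, W} minus {NE, E, NW} = {N, S, W}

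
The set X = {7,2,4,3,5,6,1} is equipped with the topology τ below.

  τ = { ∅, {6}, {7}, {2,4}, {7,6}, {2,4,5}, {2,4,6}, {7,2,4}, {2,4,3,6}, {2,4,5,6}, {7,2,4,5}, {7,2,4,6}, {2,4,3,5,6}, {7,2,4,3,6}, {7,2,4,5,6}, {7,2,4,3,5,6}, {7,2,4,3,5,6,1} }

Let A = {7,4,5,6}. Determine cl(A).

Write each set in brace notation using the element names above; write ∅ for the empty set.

{7,2,4,3,5,6,1}

complement {2,3,1}; its interior ∅; cl(A) = X∖∅ = {7,2,4,3,5,6,1}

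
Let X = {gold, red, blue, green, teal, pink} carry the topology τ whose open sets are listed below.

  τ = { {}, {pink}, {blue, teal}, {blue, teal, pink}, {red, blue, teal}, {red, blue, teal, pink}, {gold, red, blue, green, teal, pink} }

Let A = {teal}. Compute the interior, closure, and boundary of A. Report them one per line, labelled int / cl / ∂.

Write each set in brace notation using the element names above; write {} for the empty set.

open subsets of A: {}; so int(A) = {}
closure: X∖int(X∖A) = X∖{pink} = {gold, red, blue, green, teal}
∂A = {gold, red, blue, green, teal} minus {} = {gold, red, blue, green, teal}

int(A) = {}
cl(A)  = {gold, red, blue, green, teal}
∂A     = {gold, red, blue, green, teal}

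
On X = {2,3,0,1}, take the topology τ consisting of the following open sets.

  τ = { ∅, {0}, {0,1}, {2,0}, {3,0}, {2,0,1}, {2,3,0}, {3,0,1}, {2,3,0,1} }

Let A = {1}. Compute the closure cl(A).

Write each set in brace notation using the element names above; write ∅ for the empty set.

{1}

closure: X∖int(X∖A) = X∖{2,3,0} = {1}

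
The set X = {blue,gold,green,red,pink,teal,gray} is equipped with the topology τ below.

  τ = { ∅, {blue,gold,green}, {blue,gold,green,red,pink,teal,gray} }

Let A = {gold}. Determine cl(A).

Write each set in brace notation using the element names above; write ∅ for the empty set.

{blue,gold,green,red,pink,teal,gray}

X∖A={blue,green,red,pink,teal,gray}, int(X∖A)=∅, hence cl(A)={blue,gold,green,red,pink,teal,gray}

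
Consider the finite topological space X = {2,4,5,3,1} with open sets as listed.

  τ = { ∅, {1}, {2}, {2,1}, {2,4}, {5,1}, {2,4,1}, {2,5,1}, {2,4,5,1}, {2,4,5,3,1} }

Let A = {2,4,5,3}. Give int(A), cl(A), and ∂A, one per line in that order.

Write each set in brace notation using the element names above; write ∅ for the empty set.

opens ⊆ A: ∅, {2}, {2,4}; union → int = {2,4}
complement {1}; its interior {1}; cl(A) = X∖{1} = {2,4,5,3}
boundary = {2,4,5,3} ∖ {2,4} = {5,3}

int(A) = {2,4}
cl(A)  = {2,4,5,3}
∂A     = {5,3}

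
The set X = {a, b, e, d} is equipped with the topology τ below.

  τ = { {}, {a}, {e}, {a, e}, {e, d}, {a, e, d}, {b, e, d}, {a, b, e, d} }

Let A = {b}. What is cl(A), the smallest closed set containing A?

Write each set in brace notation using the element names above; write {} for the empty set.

{b}

X∖A={a, e, d}, int(X∖A)={a, e, d}, hence cl(A)={b}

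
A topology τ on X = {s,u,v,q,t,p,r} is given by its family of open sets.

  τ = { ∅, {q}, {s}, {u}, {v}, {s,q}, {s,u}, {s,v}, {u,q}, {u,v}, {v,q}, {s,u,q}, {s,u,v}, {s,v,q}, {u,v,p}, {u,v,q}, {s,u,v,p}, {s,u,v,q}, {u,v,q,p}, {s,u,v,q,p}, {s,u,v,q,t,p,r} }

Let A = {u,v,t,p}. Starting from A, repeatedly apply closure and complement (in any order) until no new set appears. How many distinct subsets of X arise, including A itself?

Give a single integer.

6

complement {s,q,r}; its interior {s,q}; cl(A) = X∖{s,q} = {u,v,t,p,r}
With k = closure, c = complement:
  1. A     = {u,v,t,p}
  2. kA    = {u,v,t,p,r}
  3. cA    = {s,q,r}
  4. ckA   = {s,q}
  5. kcA   = {s,q,t,r}
  6. ckcA  = {u,v,p}
k, c of each give nothing new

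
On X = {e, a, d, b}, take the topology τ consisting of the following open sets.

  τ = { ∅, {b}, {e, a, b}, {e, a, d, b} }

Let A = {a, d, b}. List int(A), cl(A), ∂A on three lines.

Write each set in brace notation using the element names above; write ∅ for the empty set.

U open, U⊆A: ∅, {b}. int(A) = ⋃ = {b}
X∖A={e}, int(X∖A)=∅, hence cl(A)={e, a, d, b}
∂A: remove int from cl → {e, a, d}

int(A) = {b}
cl(A)  = {e, a, d, b}
∂A     = {e, a, d}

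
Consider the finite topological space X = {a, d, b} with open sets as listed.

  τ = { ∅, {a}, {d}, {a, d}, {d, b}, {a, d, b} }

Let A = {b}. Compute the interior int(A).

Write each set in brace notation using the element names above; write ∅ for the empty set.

∅

U open, U⊆A: ∅. int(A) = ⋃ = ∅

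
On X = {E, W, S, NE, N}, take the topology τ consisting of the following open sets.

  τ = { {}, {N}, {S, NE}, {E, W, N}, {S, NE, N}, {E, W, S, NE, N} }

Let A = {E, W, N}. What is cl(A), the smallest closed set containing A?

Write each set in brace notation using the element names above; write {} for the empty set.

complement {S, NE}; its interior {S, NE}; cl(A) = X∖{S, NE} = {E, W, N}

{E, W, N}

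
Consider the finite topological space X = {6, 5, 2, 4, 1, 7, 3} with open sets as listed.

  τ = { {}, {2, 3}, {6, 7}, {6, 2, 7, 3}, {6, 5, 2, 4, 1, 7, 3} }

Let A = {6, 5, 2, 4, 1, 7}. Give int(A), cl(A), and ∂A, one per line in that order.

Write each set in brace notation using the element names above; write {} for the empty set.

open subsets of A: {}, {6, 7}; so int(A) = {6, 7}
closure: X∖int(X∖A) = X∖{} = {6, 5, 2, 4, 1, 7, 3}
∂A = {6, 5, 2, 4, 1, 7, 3} minus {6, 7} = {5, 2, 4, 1, 3}

int(A) = {6, 7}
cl(A)  = {6, 5, 2, 4, 1, 7, 3}
∂A     = {5, 2, 4, 1, 3}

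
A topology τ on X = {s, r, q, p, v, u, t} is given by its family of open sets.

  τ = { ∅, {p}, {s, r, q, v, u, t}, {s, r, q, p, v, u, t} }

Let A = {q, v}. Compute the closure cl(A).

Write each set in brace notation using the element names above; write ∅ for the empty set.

{s, r, q, v, u, t}

complement {s, r, p, u, t}; its interior {p}; cl(A) = X∖{p} = {s, r, q, v, u, t}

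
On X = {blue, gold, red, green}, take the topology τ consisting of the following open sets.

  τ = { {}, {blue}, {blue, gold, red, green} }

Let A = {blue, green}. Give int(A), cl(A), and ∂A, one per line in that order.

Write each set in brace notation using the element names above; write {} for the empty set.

open subsets of A: {}, {blue}; so int(A) = {blue}
closure: X∖int(X∖A) = X∖{} = {blue, gold, red, green}
∂A = {blue, gold, red, green} minus {blue} = {gold, red, green}

int(A) = {blue}
cl(A)  = {blue, gold, red, green}
∂A     = {gold, red, green}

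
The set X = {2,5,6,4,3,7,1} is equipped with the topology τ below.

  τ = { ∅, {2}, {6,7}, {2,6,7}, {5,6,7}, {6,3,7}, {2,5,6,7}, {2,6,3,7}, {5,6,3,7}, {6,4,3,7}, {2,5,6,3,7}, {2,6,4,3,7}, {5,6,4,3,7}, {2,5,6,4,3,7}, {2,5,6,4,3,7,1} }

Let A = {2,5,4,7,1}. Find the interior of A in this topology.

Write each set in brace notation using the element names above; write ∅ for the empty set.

{2}

opens ⊆ A: ∅, {2}; union → int = {2}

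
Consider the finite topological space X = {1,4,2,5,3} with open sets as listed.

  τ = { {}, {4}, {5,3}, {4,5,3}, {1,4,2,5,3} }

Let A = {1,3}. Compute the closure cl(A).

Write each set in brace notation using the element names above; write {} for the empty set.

{1,2,5,3}

cl via duality: int({4,2,5}) = {4}, so X∖{4} = {1,2,5,3}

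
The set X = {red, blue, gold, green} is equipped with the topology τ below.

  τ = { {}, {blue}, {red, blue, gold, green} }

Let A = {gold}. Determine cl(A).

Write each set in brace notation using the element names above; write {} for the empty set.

{red, gold, green}

cl via duality: int({red, blue, green}) = {blue}, so X∖{blue} = {red, gold, green}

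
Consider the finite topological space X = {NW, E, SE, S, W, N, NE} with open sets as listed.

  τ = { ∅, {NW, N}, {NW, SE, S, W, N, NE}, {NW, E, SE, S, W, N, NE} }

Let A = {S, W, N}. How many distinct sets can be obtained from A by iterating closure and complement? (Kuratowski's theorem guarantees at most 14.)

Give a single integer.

4

X∖A={NW, E, SE, NE}, int(X∖A)=∅, hence cl(A)={NW, E, SE, S, W, N, NE}
Orbit (k=closure, c=complement):
  1. A     = {S, W, N}
  2. kA    = {NW, E, SE, S, W, N, NE}
  3. cA    = {NW, E, SE, NE}
  4. ckA   = ∅
(closed under both — stop)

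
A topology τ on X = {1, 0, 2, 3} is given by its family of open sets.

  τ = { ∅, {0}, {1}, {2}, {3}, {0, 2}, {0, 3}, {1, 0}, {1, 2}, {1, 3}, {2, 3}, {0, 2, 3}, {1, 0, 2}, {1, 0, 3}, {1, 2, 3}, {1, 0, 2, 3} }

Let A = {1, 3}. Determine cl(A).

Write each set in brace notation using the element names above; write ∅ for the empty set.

{1, 3}

closure: X∖int(X∖A) = X∖{0, 2} = {1, 3}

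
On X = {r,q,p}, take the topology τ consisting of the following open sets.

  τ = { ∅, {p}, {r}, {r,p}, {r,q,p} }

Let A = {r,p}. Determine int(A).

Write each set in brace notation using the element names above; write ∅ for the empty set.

{r,p}

open subsets of A: ∅, {r}, {p}, {r,p}; so int(A) = {r,p}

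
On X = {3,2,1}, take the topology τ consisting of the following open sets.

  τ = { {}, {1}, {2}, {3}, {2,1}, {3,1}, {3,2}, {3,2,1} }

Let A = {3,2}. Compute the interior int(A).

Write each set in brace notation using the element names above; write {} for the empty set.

opens ⊆ A: {}, {2}, {3}, {3,2}; union → int = {3,2}

{3,2}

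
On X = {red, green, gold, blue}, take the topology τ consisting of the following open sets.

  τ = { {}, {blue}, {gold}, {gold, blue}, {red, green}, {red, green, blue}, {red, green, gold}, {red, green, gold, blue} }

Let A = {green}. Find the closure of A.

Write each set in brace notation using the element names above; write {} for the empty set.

{red, green}

complement {red, gold, blue}; its interior {gold, blue}; cl(A) = X∖{gold, blue} = {red, green}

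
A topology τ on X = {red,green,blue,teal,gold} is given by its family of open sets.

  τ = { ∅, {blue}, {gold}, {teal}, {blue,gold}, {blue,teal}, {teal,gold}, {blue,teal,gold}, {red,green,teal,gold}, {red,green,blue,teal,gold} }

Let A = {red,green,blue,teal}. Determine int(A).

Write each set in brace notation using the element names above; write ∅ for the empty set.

interior: largest open inside A is {blue,teal} (from ∅, {teal}, {blue}, {blue,teal})

{blue,teal}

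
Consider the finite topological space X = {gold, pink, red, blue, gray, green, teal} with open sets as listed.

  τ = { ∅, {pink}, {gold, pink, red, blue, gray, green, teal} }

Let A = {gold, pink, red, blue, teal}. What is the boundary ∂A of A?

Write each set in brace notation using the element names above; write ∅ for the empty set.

{gold, red, blue, gray, green, teal}

opens ⊆ A: ∅, {pink}; union → int = {pink}
complement {gray, green}; its interior ∅; cl(A) = X∖∅ = {gold, pink, red, blue, gray, green, teal}
boundary = {gold, pink, red, blue, gray, green, teal} ∖ {pink} = {gold, red, blue, gray, green, teal}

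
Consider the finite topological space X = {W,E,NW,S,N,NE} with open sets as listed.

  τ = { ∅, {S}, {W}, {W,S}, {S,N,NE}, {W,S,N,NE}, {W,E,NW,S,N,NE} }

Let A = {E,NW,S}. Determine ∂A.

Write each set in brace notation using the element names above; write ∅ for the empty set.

{E,NW,N,NE}

U open, U⊆A: ∅, {S}. int(A) = ⋃ = {S}
X∖A={W,N,NE}, int(X∖A)={W}, hence cl(A)={E,NW,S,N,NE}
∂A: remove int from cl → {E,NW,N,NE}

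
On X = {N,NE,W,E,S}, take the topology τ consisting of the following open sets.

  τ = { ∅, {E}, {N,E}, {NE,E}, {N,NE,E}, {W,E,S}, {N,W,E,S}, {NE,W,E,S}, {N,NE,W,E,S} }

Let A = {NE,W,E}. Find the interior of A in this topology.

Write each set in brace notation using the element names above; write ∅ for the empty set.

opens ⊆ A: ∅, {E}, {NE,E}; union → int = {NE,E}

{NE,E}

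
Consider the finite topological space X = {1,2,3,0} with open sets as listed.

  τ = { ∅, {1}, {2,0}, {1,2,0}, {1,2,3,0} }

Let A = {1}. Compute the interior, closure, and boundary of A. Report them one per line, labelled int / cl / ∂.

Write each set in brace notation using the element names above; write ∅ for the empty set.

int(A) = {1}
cl(A)  = {1,3}
∂A     = {3}

open subsets of A: ∅, {1}; so int(A) = {1}
closure: X∖int(X∖A) = X∖{2,0} = {1,3}
∂A = {1,3} minus {1} = {3}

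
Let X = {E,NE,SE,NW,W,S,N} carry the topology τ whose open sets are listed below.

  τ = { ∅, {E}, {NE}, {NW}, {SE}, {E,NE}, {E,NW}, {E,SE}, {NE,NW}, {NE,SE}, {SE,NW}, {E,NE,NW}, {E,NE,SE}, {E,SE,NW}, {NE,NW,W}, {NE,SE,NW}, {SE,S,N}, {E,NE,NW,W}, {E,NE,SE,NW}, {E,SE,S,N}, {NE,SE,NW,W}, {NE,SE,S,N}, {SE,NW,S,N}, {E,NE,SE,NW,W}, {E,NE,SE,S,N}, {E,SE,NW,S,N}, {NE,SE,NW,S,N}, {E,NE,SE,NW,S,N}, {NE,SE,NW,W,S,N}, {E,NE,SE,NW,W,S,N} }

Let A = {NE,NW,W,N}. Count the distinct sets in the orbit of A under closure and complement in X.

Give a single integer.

6

cl via duality: int({E,SE,S}) = {E,SE}, so X∖{E,SE} = {NE,NW,W,S,N}
Write k for closure, c for complement:
  1. A     = {NE,NW,W,N}
  2. kA    = {NE,NW,W,S,N}
  3. cA    = {E,SE,S}
  4. ckA   = {E,SE}
  5. kcA   = {E,SE,S,N}
  6. ckcA  = {NE,NW,W}
applying k or c yields no new set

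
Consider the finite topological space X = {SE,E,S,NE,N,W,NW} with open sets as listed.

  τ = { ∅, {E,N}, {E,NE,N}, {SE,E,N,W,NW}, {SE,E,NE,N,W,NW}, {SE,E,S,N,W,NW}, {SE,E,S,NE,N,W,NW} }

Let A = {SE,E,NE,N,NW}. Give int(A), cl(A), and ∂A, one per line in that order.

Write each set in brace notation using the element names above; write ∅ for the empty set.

int(A) = {E,NE,N}
cl(A)  = {SE,E,S,NE,N,W,NW}
∂A     = {SE,S,W,NW}

interior: largest open inside A is {E,NE,N} (from ∅, {E,N}, {E,NE,N})
cl via duality: int({S,W}) = ∅, so X∖∅ = {SE,E,S,NE,N,W,NW}
cl∖int = {SE,S,W,NW}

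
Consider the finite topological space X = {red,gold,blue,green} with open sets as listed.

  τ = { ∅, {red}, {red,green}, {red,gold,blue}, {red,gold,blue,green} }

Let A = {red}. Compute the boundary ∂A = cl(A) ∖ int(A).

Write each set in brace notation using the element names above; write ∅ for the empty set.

{gold,blue,green}

open subsets of A: ∅, {red}; so int(A) = {red}
closure: X∖int(X∖A) = X∖∅ = {red,gold,blue,green}
∂A = {red,gold,blue,green} minus {red} = {gold,blue,green}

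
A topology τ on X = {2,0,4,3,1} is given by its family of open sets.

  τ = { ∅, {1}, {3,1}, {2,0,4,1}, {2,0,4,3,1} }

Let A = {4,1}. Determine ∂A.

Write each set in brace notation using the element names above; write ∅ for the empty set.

{2,0,4,3}

interior: largest open inside A is {1} (from ∅, {1})
cl via duality: int({2,0,3}) = ∅, so X∖∅ = {2,0,4,3,1}
cl∖int = {2,0,4,3}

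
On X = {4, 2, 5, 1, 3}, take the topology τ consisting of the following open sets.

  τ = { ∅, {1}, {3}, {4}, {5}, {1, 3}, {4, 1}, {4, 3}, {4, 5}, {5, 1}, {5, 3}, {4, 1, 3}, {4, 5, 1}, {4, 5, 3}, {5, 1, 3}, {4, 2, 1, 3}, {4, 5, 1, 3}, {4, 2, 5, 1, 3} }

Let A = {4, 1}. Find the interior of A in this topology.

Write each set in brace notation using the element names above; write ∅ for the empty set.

U open, U⊆A: ∅, {1}, {4}, {4, 1}. int(A) = ⋃ = {4, 1}

{4, 1}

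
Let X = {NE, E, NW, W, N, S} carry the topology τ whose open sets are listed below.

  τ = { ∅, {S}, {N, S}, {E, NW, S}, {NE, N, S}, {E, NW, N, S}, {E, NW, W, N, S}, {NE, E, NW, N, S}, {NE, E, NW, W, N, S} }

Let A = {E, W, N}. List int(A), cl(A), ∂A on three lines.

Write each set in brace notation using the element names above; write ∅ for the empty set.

open subsets of A: ∅; so int(A) = ∅
closure: X∖int(X∖A) = X∖{S} = {NE, E, NW, W, N}
∂A = {NE, E, NW, W, N} minus ∅ = {NE, E, NW, W, N}

int(A) = ∅
cl(A)  = {NE, E, NW, W, N}
∂A     = {NE, E, NW, W, N}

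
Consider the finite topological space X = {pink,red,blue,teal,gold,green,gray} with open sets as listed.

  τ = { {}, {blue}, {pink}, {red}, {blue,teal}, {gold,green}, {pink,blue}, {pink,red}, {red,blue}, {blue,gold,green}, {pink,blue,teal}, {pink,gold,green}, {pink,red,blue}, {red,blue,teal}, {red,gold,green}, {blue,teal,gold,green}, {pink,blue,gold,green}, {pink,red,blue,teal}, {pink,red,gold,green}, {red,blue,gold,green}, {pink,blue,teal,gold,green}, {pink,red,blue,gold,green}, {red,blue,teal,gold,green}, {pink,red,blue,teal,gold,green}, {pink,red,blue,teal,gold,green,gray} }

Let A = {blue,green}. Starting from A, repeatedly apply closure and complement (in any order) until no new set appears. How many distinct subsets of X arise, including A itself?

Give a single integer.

12

complement {pink,red,teal,gold,gray}; its interior {pink,red}; cl(A) = X∖{pink,red} = {blue,teal,gold,green,gray}
With k = closure, c = complement:
  1. A     = {blue,green}
  2. kA    = {blue,teal,gold,green,gray}
  3. cA    = {pink,red,teal,gold,gray}
  4. ckA   = {pink,red}
  5. kcA   = {pink,red,teal,gold,green,gray}
  6. kckA  = {pink,red,gray}
  7. ckcA  = {blue}
  8. ckckA = {blue,teal,gold,green}
  9. kckcA = {blue,teal,gray}
  10. ckckcA = {pink,red,gold,green}
  11. kckckcA = {pink,red,gold,green,gray}
  12. ckckckcA = {blue,teal}
k, c of each give nothing new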